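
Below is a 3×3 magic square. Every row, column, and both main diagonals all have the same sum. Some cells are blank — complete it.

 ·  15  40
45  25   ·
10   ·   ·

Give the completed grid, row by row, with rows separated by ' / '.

20 15 40 / 45 25 5 / 10 35 30

Anti-diagonal is already complete: 40 + 25 + 10 = 75, so that is the magic constant.
From row 1, 75 − (15 + 40) gives (1,1) = 20.
From row 2, 75 − (45 + 25) gives (2,3) = 5.
Column 2 needs 75; the known cells sum to 40, so (3,2) = 35.
Using column 3: 40 + 5 + ? → (3,3) = 75 − 45 = 30.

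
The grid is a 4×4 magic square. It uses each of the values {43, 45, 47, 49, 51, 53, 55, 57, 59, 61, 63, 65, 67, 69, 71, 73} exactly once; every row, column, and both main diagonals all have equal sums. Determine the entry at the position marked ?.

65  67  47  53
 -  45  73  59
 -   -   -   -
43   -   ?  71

61

The 16 entries sum to 928, so each line sums to 928/4 = 232.
Row 2 must total 232; the given cells sum to 177, so (2,1) = 55.
The remaining cell in column 1 is (3,1) = 232 − 163 = 69.
Using column 4: 53 + 59 + 71 + ? → (3,4) = 232 − 183 = 49.
Main diagonal: 65 + 45 + 71 + ? = 232, so (3,3) = 51.
Anti-diagonal needs 232; the known cells sum to 169, so (3,2) = 63.
Column 2 needs 232; the known cells sum to 175, so (4,2) = 57.
From column 3, 232 − (47 + 73 + 51) gives (4,3) = 61.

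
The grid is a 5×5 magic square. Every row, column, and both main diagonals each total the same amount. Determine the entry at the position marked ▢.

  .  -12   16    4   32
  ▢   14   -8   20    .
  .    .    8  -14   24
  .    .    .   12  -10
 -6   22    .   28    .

26

Column 4 is complete and sums to 50; that is the magic constant.
From row 1, 50 − (-12 + 16 + 4 + 32) gives (1,1) = 10.
Main diagonal must total 50; the given cells sum to 44, so (5,5) = 6.
Using anti-diagonal: 32 + 20 + 8 + (-6) + ? → (4,2) = 50 − 54 = -4.
Using row 5: -6 + 22 + 28 + 6 + ? → (5,3) = 50 − 50 = 0.
Using column 2: -12 + 14 + (-4) + 22 + ? → (3,2) = 50 − 20 = 30.
Column 3: 16 + (-8) + 8 + 0 + ? = 50, so (4,3) = 34.
Column 5 needs 50; the known cells sum to 52, so (2,5) = -2.
Row 2 needs 50; the known cells sum to 24, so (2,1) = 26.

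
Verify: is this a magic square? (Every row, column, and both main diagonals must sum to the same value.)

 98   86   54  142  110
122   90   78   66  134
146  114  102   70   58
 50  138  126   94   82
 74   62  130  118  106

Yes

Row 1: 98 + 86 + 54 + 142 + 110 = 490.
Row 2: 122 + 90 + 78 + 66 + 134 = 490.
Row 3: 146 + 114 + 102 + 70 + 58 = 490.
Row 4: 50 + 138 + 126 + 94 + 82 = 490.
Row 5: 74 + 62 + 130 + 118 + 106 = 490.
Column 1: 98 + 122 + 146 + 50 + 74 = 490.
Column 2: 86 + 90 + 114 + 138 + 62 = 490.
Column 3: 54 + 78 + 102 + 126 + 130 = 490.
Column 4: 142 + 66 + 70 + 94 + 118 = 490.
Column 5: 110 + 134 + 58 + 82 + 106 = 490.
Main diagonal: 98 + 90 + 102 + 94 + 106 = 490.
Anti-diagonal: 110 + 66 + 102 + 138 + 74 = 490.
All lines sum to 490.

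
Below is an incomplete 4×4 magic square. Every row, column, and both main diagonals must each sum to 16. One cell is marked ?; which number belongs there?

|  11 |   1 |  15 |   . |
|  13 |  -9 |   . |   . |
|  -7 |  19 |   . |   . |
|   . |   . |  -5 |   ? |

Using row 1: 11 + 1 + 15 + ? → (1,4) = 16 − 27 = -11.
Column 1: 11 + 13 + (-7) + ? = 16, so (4,1) = -1.
Column 2: 1 + (-9) + 19 + ? = 16, so (4,2) = 5.
Anti-diagonal needs 16; the known cells sum to 7, so (2,3) = 9.
Row 2 needs 16; the known cells sum to 13, so (2,4) = 3.
The remaining cell in row 4 is (4,4) = 16 − (-1) = 17.

17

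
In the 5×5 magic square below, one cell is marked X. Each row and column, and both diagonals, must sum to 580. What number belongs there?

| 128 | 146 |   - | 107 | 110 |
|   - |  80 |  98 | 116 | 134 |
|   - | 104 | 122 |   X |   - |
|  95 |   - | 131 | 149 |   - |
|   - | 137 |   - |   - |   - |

125

Row 1 must total 580; the given cells sum to 491, so (1,3) = 89.
The remaining cell in row 2 is (2,1) = 580 − 428 = 152.
Column 2 must total 580; the given cells sum to 467, so (4,2) = 113.
Column 3 must total 580; the given cells sum to 440, so (5,3) = 140.
Main diagonal must total 580; the given cells sum to 479, so (5,5) = 101.
Anti-diagonal: 110 + 116 + 122 + 113 + ? = 580, so (5,1) = 119.
The remaining cell in row 4 is (4,5) = 580 − 488 = 92.
Row 5 needs 580; the known cells sum to 497, so (5,4) = 83.
Column 1 must total 580; the given cells sum to 494, so (3,1) = 86.
The remaining cell in column 4 is (3,4) = 580 − 455 = 125.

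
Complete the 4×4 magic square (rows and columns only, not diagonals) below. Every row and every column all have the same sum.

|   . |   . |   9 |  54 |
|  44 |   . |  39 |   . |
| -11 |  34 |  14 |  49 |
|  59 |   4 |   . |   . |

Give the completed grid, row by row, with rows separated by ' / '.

-6 29 9 54 / 44 19 39 -16 / -11 34 14 49 / 59 4 24 -1

Row 3 is already complete: -11 + 34 + 14 + 49 = 86, so that is the magic constant.
Column 1 must total 86; the given cells sum to 92, so (1,1) = -6.
Column 3: 9 + 39 + 14 + ? = 86, so (4,3) = 24.
Using row 1: -6 + 9 + 54 + ? → (1,2) = 86 − 57 = 29.
Using row 4: 59 + 4 + 24 + ? → (4,4) = 86 − 87 = -1.
Column 2 needs 86; the known cells sum to 67, so (2,2) = 19.
Column 4 needs 86; the known cells sum to 102, so (2,4) = -16.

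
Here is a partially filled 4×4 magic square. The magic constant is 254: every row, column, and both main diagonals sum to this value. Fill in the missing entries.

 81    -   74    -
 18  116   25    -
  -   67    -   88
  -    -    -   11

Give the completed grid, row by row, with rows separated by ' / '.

81 39 74 60 / 18 116 25 95 / 53 67 46 88 / 102 32 109 11

Row 2: 18 + 116 + 25 + ? = 254, so (2,4) = 95.
From column 4, 254 − (95 + 88 + 11) gives (1,4) = 60.
Using main diagonal: 81 + 116 + 11 + ? → (3,3) = 254 − 208 = 46.
From anti-diagonal, 254 − (60 + 25 + 67) gives (4,1) = 102.
Using row 1: 81 + 74 + 60 + ? → (1,2) = 254 − 215 = 39.
Row 3: 67 + 46 + 88 + ? = 254, so (3,1) = 53.
Using column 2: 39 + 116 + 67 + ? → (4,2) = 254 − 222 = 32.
Column 3: 74 + 25 + 46 + ? = 254, so (4,3) = 109.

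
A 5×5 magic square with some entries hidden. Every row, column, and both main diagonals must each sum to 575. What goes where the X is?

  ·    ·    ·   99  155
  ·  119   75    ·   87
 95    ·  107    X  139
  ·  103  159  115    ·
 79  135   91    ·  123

From row 5, 575 − (79 + 135 + 91 + 123) gives (5,4) = 147.
The remaining cell in column 3 is (1,3) = 575 − 432 = 143.
Column 5 must total 575; the given cells sum to 504, so (4,5) = 71.
Main diagonal needs 575; the known cells sum to 464, so (1,1) = 111.
Anti-diagonal: 155 + 107 + 103 + 79 + ? = 575, so (2,4) = 131.
Row 1 needs 575; the known cells sum to 508, so (1,2) = 67.
The remaining cell in row 2 is (2,1) = 575 − 412 = 163.
The remaining cell in row 4 is (4,1) = 575 − 448 = 127.
From column 2, 575 − (67 + 119 + 103 + 135) gives (3,2) = 151.
Column 4 needs 575; the known cells sum to 492, so (3,4) = 83.

83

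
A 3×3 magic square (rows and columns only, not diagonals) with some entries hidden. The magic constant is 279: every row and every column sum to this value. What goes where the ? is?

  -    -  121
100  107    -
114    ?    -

79

Row 2 must total 279; the given cells sum to 207, so (2,3) = 72.
Using column 1: 100 + 114 + ? → (1,1) = 279 − 214 = 65.
The remaining cell in column 3 is (3,3) = 279 − 193 = 86.
Row 1 needs 279; the known cells sum to 186, so (1,2) = 93.
Using row 3: 114 + 86 + ? → (3,2) = 279 − 200 = 79.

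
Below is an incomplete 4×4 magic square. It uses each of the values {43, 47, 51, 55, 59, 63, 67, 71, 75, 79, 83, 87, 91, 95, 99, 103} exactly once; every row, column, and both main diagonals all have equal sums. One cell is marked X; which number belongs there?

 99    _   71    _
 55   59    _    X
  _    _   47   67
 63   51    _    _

95

The 16 entries sum to 1168, so each line sums to 1168/4 = 292.
The remaining cell in column 1 is (3,1) = 292 − 217 = 75.
From main diagonal, 292 − (99 + 59 + 47) gives (4,4) = 87.
Using row 3: 75 + 47 + 67 + ? → (3,2) = 292 − 189 = 103.
From row 4, 292 − (63 + 51 + 87) gives (4,3) = 91.
Column 2 must total 292; the given cells sum to 213, so (1,2) = 79.
Column 3: 71 + 47 + 91 + ? = 292, so (2,3) = 83.
Anti-diagonal: 83 + 103 + 63 + ? = 292, so (1,4) = 43.
From row 2, 292 − (55 + 59 + 83) gives (2,4) = 95.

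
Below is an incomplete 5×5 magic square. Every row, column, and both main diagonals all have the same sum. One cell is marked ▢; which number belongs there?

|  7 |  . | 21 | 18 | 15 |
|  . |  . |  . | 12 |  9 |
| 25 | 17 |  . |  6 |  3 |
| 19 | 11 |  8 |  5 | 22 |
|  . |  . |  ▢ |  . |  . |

Row 4 is complete and sums to 65; that is the magic constant.
From row 1, 65 − (7 + 21 + 18 + 15) gives (1,2) = 4.
From row 3, 65 − (25 + 17 + 6 + 3) gives (3,3) = 14.
Column 4: 18 + 12 + 6 + 5 + ? = 65, so (5,4) = 24.
Using column 5: 15 + 9 + 3 + 22 + ? → (5,5) = 65 − 49 = 16.
The remaining cell in main diagonal is (2,2) = 65 − 42 = 23.
The remaining cell in anti-diagonal is (5,1) = 65 − 52 = 13.
Column 1 needs 65; the known cells sum to 64, so (2,1) = 1.
The remaining cell in column 2 is (5,2) = 65 − 55 = 10.
Row 2: 1 + 23 + 12 + 9 + ? = 65, so (2,3) = 20.
Using row 5: 13 + 10 + 24 + 16 + ? → (5,3) = 65 − 63 = 2.

2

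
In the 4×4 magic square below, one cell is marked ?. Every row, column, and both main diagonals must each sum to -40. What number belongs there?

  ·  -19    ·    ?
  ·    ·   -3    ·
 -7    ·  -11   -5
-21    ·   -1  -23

1

Row 3: -7 + (-11) + (-5) + ? = -40, so (3,2) = -17.
From row 4, -40 − (-21 + (-1) + (-23)) gives (4,2) = 5.
Column 2 must total -40; the given cells sum to -31, so (2,2) = -9.
From column 3, -40 − (-3 + (-11) + (-1)) gives (1,3) = -25.
The remaining cell in main diagonal is (1,1) = -40 − (-43) = 3.
The remaining cell in anti-diagonal is (1,4) = -40 − (-41) = 1.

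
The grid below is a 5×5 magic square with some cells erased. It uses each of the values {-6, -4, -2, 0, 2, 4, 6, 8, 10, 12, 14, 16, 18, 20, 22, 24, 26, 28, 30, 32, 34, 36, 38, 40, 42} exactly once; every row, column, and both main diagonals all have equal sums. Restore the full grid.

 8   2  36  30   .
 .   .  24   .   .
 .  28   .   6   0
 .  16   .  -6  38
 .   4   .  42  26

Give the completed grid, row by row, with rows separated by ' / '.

The 25 entries sum to 450, so each line sums to 450/5 = 90.
From row 1, 90 − (8 + 2 + 36 + 30) gives (1,5) = 14.
Column 2: 2 + 28 + 16 + 4 + ? = 90, so (2,2) = 40.
Using column 4: 30 + 6 + (-6) + 42 + ? → (2,4) = 90 − 72 = 18.
Using column 5: 14 + 0 + 38 + 26 + ? → (2,5) = 90 − 78 = 12.
Using main diagonal: 8 + 40 + (-6) + 26 + ? → (3,3) = 90 − 68 = 22.
Anti-diagonal needs 90; the known cells sum to 70, so (5,1) = 20.
The remaining cell in row 2 is (2,1) = 90 − 94 = -4.
Row 3 needs 90; the known cells sum to 56, so (3,1) = 34.
Row 5 must total 90; the given cells sum to 92, so (5,3) = -2.
The remaining cell in column 1 is (4,1) = 90 − 58 = 32.
Using column 3: 36 + 24 + 22 + (-2) + ? → (4,3) = 90 − 80 = 10.

8 2 36 30 14 / -4 40 24 18 12 / 34 28 22 6 0 / 32 16 10 -6 38 / 20 4 -2 42 26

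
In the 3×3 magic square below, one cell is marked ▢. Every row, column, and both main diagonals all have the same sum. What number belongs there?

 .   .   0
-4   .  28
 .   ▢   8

4

Column 3 is complete and sums to 36; that is the magic constant.
Using row 2: -4 + 28 + ? → (2,2) = 36 − 24 = 12.
Main diagonal must total 36; the given cells sum to 20, so (1,1) = 16.
The remaining cell in anti-diagonal is (3,1) = 36 − 12 = 24.
Row 1 needs 36; the known cells sum to 16, so (1,2) = 20.
Row 3 must total 36; the given cells sum to 32, so (3,2) = 4.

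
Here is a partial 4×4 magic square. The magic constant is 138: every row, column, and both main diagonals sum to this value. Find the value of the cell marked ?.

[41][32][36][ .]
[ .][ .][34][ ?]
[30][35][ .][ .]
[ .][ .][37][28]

39

From row 1, 138 − (41 + 32 + 36) gives (1,4) = 29.
Column 3 must total 138; the given cells sum to 107, so (3,3) = 31.
The remaining cell in main diagonal is (2,2) = 138 − 100 = 38.
The remaining cell in anti-diagonal is (4,1) = 138 − 98 = 40.
The remaining cell in row 3 is (3,4) = 138 − 96 = 42.
Row 4 needs 138; the known cells sum to 105, so (4,2) = 33.
From column 1, 138 − (41 + 30 + 40) gives (2,1) = 27.
Column 4 needs 138; the known cells sum to 99, so (2,4) = 39.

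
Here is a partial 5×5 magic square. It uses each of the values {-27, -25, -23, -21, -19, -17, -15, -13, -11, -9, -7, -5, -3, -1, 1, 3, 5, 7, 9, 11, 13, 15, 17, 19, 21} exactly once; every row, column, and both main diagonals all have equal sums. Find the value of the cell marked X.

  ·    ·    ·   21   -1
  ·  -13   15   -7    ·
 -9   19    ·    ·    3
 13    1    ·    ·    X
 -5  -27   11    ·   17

The 25 entries sum to -75, so each line sums to -75/5 = -15.
From row 5, -15 − (-5 + (-27) + 11 + 17) gives (5,4) = -11.
Using column 2: -13 + 19 + 1 + (-27) + ? → (1,2) = -15 − (-20) = 5.
Anti-diagonal: -1 + (-7) + 1 + (-5) + ? = -15, so (3,3) = -3.
Row 3 needs -15; the known cells sum to 10, so (3,4) = -25.
Using column 4: 21 + (-7) + (-25) + (-11) + ? → (4,4) = -15 − (-22) = 7.
From main diagonal, -15 − (-13 + (-3) + 7 + 17) gives (1,1) = -23.
Row 1 must total -15; the given cells sum to 2, so (1,3) = -17.
Using column 1: -23 + (-9) + 13 + (-5) + ? → (2,1) = -15 − (-24) = 9.
The remaining cell in column 3 is (4,3) = -15 − 6 = -21.
Row 2 must total -15; the given cells sum to 4, so (2,5) = -19.
Row 4 must total -15; the given cells sum to 0, so (4,5) = -15.

-15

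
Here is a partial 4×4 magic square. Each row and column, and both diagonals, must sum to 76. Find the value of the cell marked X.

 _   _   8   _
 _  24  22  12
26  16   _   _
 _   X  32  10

The remaining cell in row 2 is (2,1) = 76 − 58 = 18.
The remaining cell in column 3 is (3,3) = 76 − 62 = 14.
The remaining cell in main diagonal is (1,1) = 76 − 48 = 28.
The remaining cell in row 3 is (3,4) = 76 − 56 = 20.
Using column 1: 28 + 18 + 26 + ? → (4,1) = 76 − 72 = 4.
Column 4: 12 + 20 + 10 + ? = 76, so (1,4) = 34.
Row 1: 28 + 8 + 34 + ? = 76, so (1,2) = 6.
Row 4: 4 + 32 + 10 + ? = 76, so (4,2) = 30.

30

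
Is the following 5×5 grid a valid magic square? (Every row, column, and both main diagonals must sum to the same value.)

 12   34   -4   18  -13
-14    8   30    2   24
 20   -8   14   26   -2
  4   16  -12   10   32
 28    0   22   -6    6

Row 1: 12 + 34 + (-4) + 18 + (-13) = 47.
Row 2: -14 + 8 + 30 + 2 + 24 = 50.
Row 3: 20 + (-8) + 14 + 26 + (-2) = 50.
Row 4: 4 + 16 + (-12) + 10 + 32 = 50.
Row 5: 28 + 0 + 22 + (-6) + 6 = 50.
Column 1: 12 + (-14) + 20 + 4 + 28 = 50.
Column 2: 34 + 8 + (-8) + 16 + 0 = 50.
Column 3: -4 + 30 + 14 + (-12) + 22 = 50.
Column 4: 18 + 2 + 26 + 10 + (-6) = 50.
Column 5: -13 + 24 + (-2) + 32 + 6 = 47.
Main diagonal: 12 + 8 + 14 + 10 + 6 = 50.
Anti-diagonal: -13 + 2 + 14 + 16 + 28 = 47.

No — row 4 sums to 50 but anti-diagonal sums to 47.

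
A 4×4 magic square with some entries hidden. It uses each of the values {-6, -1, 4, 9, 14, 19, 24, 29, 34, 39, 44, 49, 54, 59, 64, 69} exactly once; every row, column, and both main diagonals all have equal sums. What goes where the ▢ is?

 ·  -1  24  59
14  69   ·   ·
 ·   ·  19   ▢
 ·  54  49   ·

64

The 16 entries sum to 504, so each line sums to 504/4 = 126.
Using row 1: -1 + 24 + 59 + ? → (1,1) = 126 − 82 = 44.
Column 2: -1 + 69 + 54 + ? = 126, so (3,2) = 4.
Column 3 must total 126; the given cells sum to 92, so (2,3) = 34.
Using main diagonal: 44 + 69 + 19 + ? → (4,4) = 126 − 132 = -6.
Anti-diagonal must total 126; the given cells sum to 97, so (4,1) = 29.
Row 2 must total 126; the given cells sum to 117, so (2,4) = 9.
From column 1, 126 − (44 + 14 + 29) gives (3,1) = 39.
From column 4, 126 − (59 + 9 + (-6)) gives (3,4) = 64.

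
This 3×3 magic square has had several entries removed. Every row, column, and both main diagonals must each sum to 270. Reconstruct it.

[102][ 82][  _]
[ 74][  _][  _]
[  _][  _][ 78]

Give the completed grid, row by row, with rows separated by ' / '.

Using row 1: 102 + 82 + ? → (1,3) = 270 − 184 = 86.
The remaining cell in column 1 is (3,1) = 270 − 176 = 94.
The remaining cell in column 3 is (2,3) = 270 − 164 = 106.
The remaining cell in main diagonal is (2,2) = 270 − 180 = 90.
Row 3: 94 + 78 + ? = 270, so (3,2) = 98.

102 82 86 / 74 90 106 / 94 98 78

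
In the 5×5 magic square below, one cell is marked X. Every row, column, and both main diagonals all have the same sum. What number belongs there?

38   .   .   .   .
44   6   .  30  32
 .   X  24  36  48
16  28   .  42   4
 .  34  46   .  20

Main diagonal is complete and sums to 130; that is the magic constant.
Row 2: 44 + 6 + 30 + 32 + ? = 130, so (2,3) = 18.
Row 4: 16 + 28 + 42 + 4 + ? = 130, so (4,3) = 40.
The remaining cell in column 3 is (1,3) = 130 − 128 = 2.
Column 5 must total 130; the given cells sum to 104, so (1,5) = 26.
Anti-diagonal needs 130; the known cells sum to 108, so (5,1) = 22.
Using row 5: 22 + 34 + 46 + 20 + ? → (5,4) = 130 − 122 = 8.
Column 1 needs 130; the known cells sum to 120, so (3,1) = 10.
From column 4, 130 − (30 + 36 + 42 + 8) gives (1,4) = 14.
From row 1, 130 − (38 + 2 + 14 + 26) gives (1,2) = 50.
From row 3, 130 − (10 + 24 + 36 + 48) gives (3,2) = 12.

12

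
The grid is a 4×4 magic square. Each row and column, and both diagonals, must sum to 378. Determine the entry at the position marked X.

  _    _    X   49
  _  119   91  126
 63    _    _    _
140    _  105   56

112

Row 2 must total 378; the given cells sum to 336, so (2,1) = 42.
Row 4 needs 378; the known cells sum to 301, so (4,2) = 77.
From column 1, 378 − (42 + 63 + 140) gives (1,1) = 133.
Column 4 needs 378; the known cells sum to 231, so (3,4) = 147.
From main diagonal, 378 − (133 + 119 + 56) gives (3,3) = 70.
Anti-diagonal needs 378; the known cells sum to 280, so (3,2) = 98.
Column 2 must total 378; the given cells sum to 294, so (1,2) = 84.
Using column 3: 91 + 70 + 105 + ? → (1,3) = 378 − 266 = 112.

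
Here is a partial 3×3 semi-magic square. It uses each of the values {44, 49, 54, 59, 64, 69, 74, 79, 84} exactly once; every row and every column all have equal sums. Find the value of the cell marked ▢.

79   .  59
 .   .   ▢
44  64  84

The 9 entries sum to 576, so each line sums to 576/3 = 192.
Row 1 needs 192; the known cells sum to 138, so (1,2) = 54.
Column 1 needs 192; the known cells sum to 123, so (2,1) = 69.
From column 2, 192 − (54 + 64) gives (2,2) = 74.
Column 3 must total 192; the given cells sum to 143, so (2,3) = 49.

49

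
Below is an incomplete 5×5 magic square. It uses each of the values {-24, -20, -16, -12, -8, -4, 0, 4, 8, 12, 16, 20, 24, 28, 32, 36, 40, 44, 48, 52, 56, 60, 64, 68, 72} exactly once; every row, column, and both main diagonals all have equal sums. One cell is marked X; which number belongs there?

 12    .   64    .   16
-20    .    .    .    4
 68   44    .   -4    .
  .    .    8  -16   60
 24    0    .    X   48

The 25 entries sum to 600, so each line sums to 600/5 = 120.
Using column 1: 12 + (-20) + 68 + 24 + ? → (4,1) = 120 − 84 = 36.
The remaining cell in column 5 is (3,5) = 120 − 128 = -8.
Row 3: 68 + 44 + (-4) + (-8) + ? = 120, so (3,3) = 20.
Row 4 must total 120; the given cells sum to 88, so (4,2) = 32.
From main diagonal, 120 − (12 + 20 + (-16) + 48) gives (2,2) = 56.
Anti-diagonal: 16 + 20 + 32 + 24 + ? = 120, so (2,4) = 28.
Row 2 must total 120; the given cells sum to 68, so (2,3) = 52.
Column 2 must total 120; the given cells sum to 132, so (1,2) = -12.
Column 3 must total 120; the given cells sum to 144, so (5,3) = -24.
Row 1: 12 + (-12) + 64 + 16 + ? = 120, so (1,4) = 40.
Row 5: 24 + 0 + (-24) + 48 + ? = 120, so (5,4) = 72.

72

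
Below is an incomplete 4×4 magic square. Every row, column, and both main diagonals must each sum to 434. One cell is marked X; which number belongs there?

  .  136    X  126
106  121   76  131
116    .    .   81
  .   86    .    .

From column 2, 434 − (136 + 121 + 86) gives (3,2) = 91.
Column 4 needs 434; the known cells sum to 338, so (4,4) = 96.
The remaining cell in anti-diagonal is (4,1) = 434 − 293 = 141.
Using row 3: 116 + 91 + 81 + ? → (3,3) = 434 − 288 = 146.
Using row 4: 141 + 86 + 96 + ? → (4,3) = 434 − 323 = 111.
Column 1 must total 434; the given cells sum to 363, so (1,1) = 71.
Column 3 needs 434; the known cells sum to 333, so (1,3) = 101.

101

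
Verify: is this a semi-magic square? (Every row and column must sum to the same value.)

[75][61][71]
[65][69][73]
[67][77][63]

Row 1: 75 + 61 + 71 = 207.
Row 2: 65 + 69 + 73 = 207.
Row 3: 67 + 77 + 63 = 207.
Column 1: 75 + 65 + 67 = 207.
Column 2: 61 + 69 + 77 = 207.
Column 3: 71 + 73 + 63 = 207.
All lines sum to 207.

Yes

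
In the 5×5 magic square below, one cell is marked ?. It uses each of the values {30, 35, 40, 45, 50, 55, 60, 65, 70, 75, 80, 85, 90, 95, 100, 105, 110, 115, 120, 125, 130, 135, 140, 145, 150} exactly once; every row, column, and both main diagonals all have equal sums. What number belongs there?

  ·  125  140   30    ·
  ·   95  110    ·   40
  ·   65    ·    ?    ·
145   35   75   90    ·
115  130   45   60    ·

120

The 25 entries sum to 2250, so each line sums to 2250/5 = 450.
From row 4, 450 − (145 + 35 + 75 + 90) gives (4,5) = 105.
Row 5 must total 450; the given cells sum to 350, so (5,5) = 100.
Column 3 must total 450; the given cells sum to 370, so (3,3) = 80.
Using main diagonal: 95 + 80 + 90 + 100 + ? → (1,1) = 450 − 365 = 85.
The remaining cell in row 1 is (1,5) = 450 − 380 = 70.
Using column 5: 70 + 40 + 105 + 100 + ? → (3,5) = 450 − 315 = 135.
From anti-diagonal, 450 − (70 + 80 + 35 + 115) gives (2,4) = 150.
The remaining cell in row 2 is (2,1) = 450 − 395 = 55.
From column 1, 450 − (85 + 55 + 145 + 115) gives (3,1) = 50.
From column 4, 450 − (30 + 150 + 90 + 60) gives (3,4) = 120.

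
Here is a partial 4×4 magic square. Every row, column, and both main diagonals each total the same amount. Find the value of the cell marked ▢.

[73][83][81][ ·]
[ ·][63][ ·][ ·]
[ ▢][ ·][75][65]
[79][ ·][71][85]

67

Main diagonal is complete and sums to 296; that is the magic constant.
The remaining cell in row 1 is (1,4) = 296 − 237 = 59.
Row 4 must total 296; the given cells sum to 235, so (4,2) = 61.
Column 2 must total 296; the given cells sum to 207, so (3,2) = 89.
The remaining cell in column 3 is (2,3) = 296 − 227 = 69.
Column 4 needs 296; the known cells sum to 209, so (2,4) = 87.
The remaining cell in row 2 is (2,1) = 296 − 219 = 77.
Row 3 needs 296; the known cells sum to 229, so (3,1) = 67.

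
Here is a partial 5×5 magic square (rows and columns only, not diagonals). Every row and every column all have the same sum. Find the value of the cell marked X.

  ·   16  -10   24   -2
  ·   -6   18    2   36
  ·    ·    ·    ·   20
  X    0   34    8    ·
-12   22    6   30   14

26

Row 5 is complete and sums to 60; that is the magic constant.
Row 1: 16 + (-10) + 24 + (-2) + ? = 60, so (1,1) = 32.
The remaining cell in row 2 is (2,1) = 60 − 50 = 10.
Using column 2: 16 + (-6) + 0 + 22 + ? → (3,2) = 60 − 32 = 28.
From column 3, 60 − (-10 + 18 + 34 + 6) gives (3,3) = 12.
From column 4, 60 − (24 + 2 + 8 + 30) gives (3,4) = -4.
Using column 5: -2 + 36 + 20 + 14 + ? → (4,5) = 60 − 68 = -8.
Row 3: 28 + 12 + (-4) + 20 + ? = 60, so (3,1) = 4.
Row 4: 0 + 34 + 8 + (-8) + ? = 60, so (4,1) = 26.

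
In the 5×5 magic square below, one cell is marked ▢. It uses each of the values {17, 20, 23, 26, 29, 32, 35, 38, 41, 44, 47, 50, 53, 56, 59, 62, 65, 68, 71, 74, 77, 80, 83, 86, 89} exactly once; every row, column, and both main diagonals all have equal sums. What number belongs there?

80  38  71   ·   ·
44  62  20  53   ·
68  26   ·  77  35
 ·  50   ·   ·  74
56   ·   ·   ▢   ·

The 25 entries sum to 1325, so each line sums to 1325/5 = 265.
Row 2: 44 + 62 + 20 + 53 + ? = 265, so (2,5) = 86.
Row 3 must total 265; the given cells sum to 206, so (3,3) = 59.
Column 1 needs 265; the known cells sum to 248, so (4,1) = 17.
From column 2, 265 − (38 + 62 + 26 + 50) gives (5,2) = 89.
Anti-diagonal: 53 + 59 + 50 + 56 + ? = 265, so (1,5) = 47.
Row 1: 80 + 38 + 71 + 47 + ? = 265, so (1,4) = 29.
Column 5 must total 265; the given cells sum to 242, so (5,5) = 23.
Main diagonal needs 265; the known cells sum to 224, so (4,4) = 41.
From row 4, 265 − (17 + 50 + 41 + 74) gives (4,3) = 83.
From column 3, 265 − (71 + 20 + 59 + 83) gives (5,3) = 32.
Using column 4: 29 + 53 + 77 + 41 + ? → (5,4) = 265 − 200 = 65.

65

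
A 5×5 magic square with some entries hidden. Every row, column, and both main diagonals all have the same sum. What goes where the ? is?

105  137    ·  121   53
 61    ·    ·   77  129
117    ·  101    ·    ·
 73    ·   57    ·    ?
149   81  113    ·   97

141

Column 1 is complete and sums to 505; that is the magic constant.
Row 1 needs 505; the known cells sum to 416, so (1,3) = 89.
The remaining cell in row 5 is (5,4) = 505 − 440 = 65.
Column 3 needs 505; the known cells sum to 360, so (2,3) = 145.
The remaining cell in anti-diagonal is (4,2) = 505 − 380 = 125.
Row 2 needs 505; the known cells sum to 412, so (2,2) = 93.
Using column 2: 137 + 93 + 125 + 81 + ? → (3,2) = 505 − 436 = 69.
From main diagonal, 505 − (105 + 93 + 101 + 97) gives (4,4) = 109.
The remaining cell in row 4 is (4,5) = 505 − 364 = 141.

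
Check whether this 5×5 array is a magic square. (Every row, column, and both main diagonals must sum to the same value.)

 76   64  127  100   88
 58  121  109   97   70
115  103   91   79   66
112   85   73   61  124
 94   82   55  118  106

Row 1: 76 + 64 + 127 + 100 + 88 = 455.
Row 2: 58 + 121 + 109 + 97 + 70 = 455.
Row 3: 115 + 103 + 91 + 79 + 66 = 454.
Row 4: 112 + 85 + 73 + 61 + 124 = 455.
Row 5: 94 + 82 + 55 + 118 + 106 = 455.
Column 1: 76 + 58 + 115 + 112 + 94 = 455.
Column 2: 64 + 121 + 103 + 85 + 82 = 455.
Column 3: 127 + 109 + 91 + 73 + 55 = 455.
Column 4: 100 + 97 + 79 + 61 + 118 = 455.
Column 5: 88 + 70 + 66 + 124 + 106 = 454.
Main diagonal: 76 + 121 + 91 + 61 + 106 = 455.
Anti-diagonal: 88 + 97 + 91 + 85 + 94 = 455.

No — row 3 sums to 454 but row 2 sums to 455.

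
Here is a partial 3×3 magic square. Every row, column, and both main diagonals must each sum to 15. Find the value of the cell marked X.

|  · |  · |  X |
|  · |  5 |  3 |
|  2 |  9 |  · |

8

The remaining cell in row 2 is (2,1) = 15 − 8 = 7.
Using row 3: 2 + 9 + ? → (3,3) = 15 − 11 = 4.
Column 1 needs 15; the known cells sum to 9, so (1,1) = 6.
Column 2 needs 15; the known cells sum to 14, so (1,2) = 1.
Column 3: 3 + 4 + ? = 15, so (1,3) = 8.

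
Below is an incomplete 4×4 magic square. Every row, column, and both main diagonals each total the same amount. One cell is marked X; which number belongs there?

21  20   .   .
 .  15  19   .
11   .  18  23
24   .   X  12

13

Main diagonal is complete and sums to 66; that is the magic constant.
From row 3, 66 − (11 + 18 + 23) gives (3,2) = 14.
The remaining cell in column 1 is (2,1) = 66 − 56 = 10.
Using column 2: 20 + 15 + 14 + ? → (4,2) = 66 − 49 = 17.
The remaining cell in anti-diagonal is (1,4) = 66 − 57 = 9.
Row 1 must total 66; the given cells sum to 50, so (1,3) = 16.
Row 2 needs 66; the known cells sum to 44, so (2,4) = 22.
Row 4: 24 + 17 + 12 + ? = 66, so (4,3) = 13.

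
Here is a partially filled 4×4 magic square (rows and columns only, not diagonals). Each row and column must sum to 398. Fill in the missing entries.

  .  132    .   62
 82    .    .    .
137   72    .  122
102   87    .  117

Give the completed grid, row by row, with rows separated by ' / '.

77 132 127 62 / 82 107 112 97 / 137 72 67 122 / 102 87 92 117

Row 3: 137 + 72 + 122 + ? = 398, so (3,3) = 67.
Using row 4: 102 + 87 + 117 + ? → (4,3) = 398 − 306 = 92.
Column 1: 82 + 137 + 102 + ? = 398, so (1,1) = 77.
Column 2 must total 398; the given cells sum to 291, so (2,2) = 107.
The remaining cell in column 4 is (2,4) = 398 − 301 = 97.
The remaining cell in row 1 is (1,3) = 398 − 271 = 127.
Row 2: 82 + 107 + 97 + ? = 398, so (2,3) = 112.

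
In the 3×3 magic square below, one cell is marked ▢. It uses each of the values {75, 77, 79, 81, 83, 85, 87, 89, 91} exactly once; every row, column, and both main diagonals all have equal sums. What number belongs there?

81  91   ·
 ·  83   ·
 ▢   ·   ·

89

The 9 entries sum to 747, so each line sums to 747/3 = 249.
The remaining cell in row 1 is (1,3) = 249 − 172 = 77.
From column 2, 249 − (91 + 83) gives (3,2) = 75.
Using main diagonal: 81 + 83 + ? → (3,3) = 249 − 164 = 85.
From anti-diagonal, 249 − (77 + 83) gives (3,1) = 89.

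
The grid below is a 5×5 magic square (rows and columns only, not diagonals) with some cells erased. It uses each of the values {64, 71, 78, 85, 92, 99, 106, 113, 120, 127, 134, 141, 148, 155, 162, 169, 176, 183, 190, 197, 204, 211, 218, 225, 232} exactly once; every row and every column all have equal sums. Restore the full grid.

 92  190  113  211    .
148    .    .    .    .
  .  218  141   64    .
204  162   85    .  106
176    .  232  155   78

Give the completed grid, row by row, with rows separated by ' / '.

92 190 113 211 134 / 148 71 169 127 225 / 120 218 141 64 197 / 204 162 85 183 106 / 176 99 232 155 78

The 25 entries sum to 3700, so each line sums to 3700/5 = 740.
Using row 1: 92 + 190 + 113 + 211 + ? → (1,5) = 740 − 606 = 134.
Row 4: 204 + 162 + 85 + 106 + ? = 740, so (4,4) = 183.
Row 5 must total 740; the given cells sum to 641, so (5,2) = 99.
Column 1 must total 740; the given cells sum to 620, so (3,1) = 120.
Column 2 must total 740; the given cells sum to 669, so (2,2) = 71.
Column 3 must total 740; the given cells sum to 571, so (2,3) = 169.
Column 4 must total 740; the given cells sum to 613, so (2,4) = 127.
The remaining cell in row 2 is (2,5) = 740 − 515 = 225.
Row 3: 120 + 218 + 141 + 64 + ? = 740, so (3,5) = 197.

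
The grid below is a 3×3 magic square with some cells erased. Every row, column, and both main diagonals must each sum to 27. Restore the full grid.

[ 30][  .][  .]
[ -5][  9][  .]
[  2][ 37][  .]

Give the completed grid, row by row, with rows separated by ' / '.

Using row 2: -5 + 9 + ? → (2,3) = 27 − 4 = 23.
The remaining cell in row 3 is (3,3) = 27 − 39 = -12.
Column 2 must total 27; the given cells sum to 46, so (1,2) = -19.
Using column 3: 23 + (-12) + ? → (1,3) = 27 − 11 = 16.

30 -19 16 / -5 9 23 / 2 37 -12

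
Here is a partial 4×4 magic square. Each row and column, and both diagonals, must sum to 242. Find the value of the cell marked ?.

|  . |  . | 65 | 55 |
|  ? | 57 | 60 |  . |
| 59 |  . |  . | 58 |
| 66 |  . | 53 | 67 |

63

Row 4: 66 + 53 + 67 + ? = 242, so (4,2) = 56.
From column 3, 242 − (65 + 60 + 53) gives (3,3) = 64.
The remaining cell in column 4 is (2,4) = 242 − 180 = 62.
From main diagonal, 242 − (57 + 64 + 67) gives (1,1) = 54.
From anti-diagonal, 242 − (55 + 60 + 66) gives (3,2) = 61.
Row 1 must total 242; the given cells sum to 174, so (1,2) = 68.
Row 2 needs 242; the known cells sum to 179, so (2,1) = 63.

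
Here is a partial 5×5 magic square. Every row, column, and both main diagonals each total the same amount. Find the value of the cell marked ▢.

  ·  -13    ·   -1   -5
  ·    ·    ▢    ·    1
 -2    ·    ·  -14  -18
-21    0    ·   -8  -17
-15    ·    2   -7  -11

Column 5 is complete and sums to -50; that is the magic constant.
Using row 4: -21 + 0 + (-8) + (-17) + ? → (4,3) = -50 − (-46) = -4.
Row 5 needs -50; the known cells sum to -31, so (5,2) = -19.
Using column 4: -1 + (-14) + (-8) + (-7) + ? → (2,4) = -50 − (-30) = -20.
Anti-diagonal must total -50; the given cells sum to -40, so (3,3) = -10.
Using row 3: -2 + (-10) + (-14) + (-18) + ? → (3,2) = -50 − (-44) = -6.
From column 2, -50 − (-13 + (-6) + 0 + (-19)) gives (2,2) = -12.
Main diagonal must total -50; the given cells sum to -41, so (1,1) = -9.
Row 1 needs -50; the known cells sum to -28, so (1,3) = -22.
From column 1, -50 − (-9 + (-2) + (-21) + (-15)) gives (2,1) = -3.
From column 3, -50 − (-22 + (-10) + (-4) + 2) gives (2,3) = -16.

-16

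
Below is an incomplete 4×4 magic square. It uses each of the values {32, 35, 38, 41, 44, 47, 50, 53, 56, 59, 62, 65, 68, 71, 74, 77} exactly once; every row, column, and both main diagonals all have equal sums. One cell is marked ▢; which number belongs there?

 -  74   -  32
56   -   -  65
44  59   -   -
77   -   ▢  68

35

The 16 entries sum to 872, so each line sums to 872/4 = 218.
Column 1 must total 218; the given cells sum to 177, so (1,1) = 41.
From column 4, 218 − (32 + 65 + 68) gives (3,4) = 53.
Anti-diagonal needs 218; the known cells sum to 168, so (2,3) = 50.
Using row 1: 41 + 74 + 32 + ? → (1,3) = 218 − 147 = 71.
The remaining cell in row 2 is (2,2) = 218 − 171 = 47.
From row 3, 218 − (44 + 59 + 53) gives (3,3) = 62.
The remaining cell in column 2 is (4,2) = 218 − 180 = 38.
Using column 3: 71 + 50 + 62 + ? → (4,3) = 218 − 183 = 35.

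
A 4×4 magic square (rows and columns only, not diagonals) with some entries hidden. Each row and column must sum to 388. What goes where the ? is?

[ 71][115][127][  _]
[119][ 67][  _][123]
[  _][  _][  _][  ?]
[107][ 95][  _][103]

Using row 1: 71 + 115 + 127 + ? → (1,4) = 388 − 313 = 75.
Row 2 needs 388; the known cells sum to 309, so (2,3) = 79.
Row 4 needs 388; the known cells sum to 305, so (4,3) = 83.
Column 1: 71 + 119 + 107 + ? = 388, so (3,1) = 91.
Column 2 must total 388; the given cells sum to 277, so (3,2) = 111.
Using column 3: 127 + 79 + 83 + ? → (3,3) = 388 − 289 = 99.
Column 4 needs 388; the known cells sum to 301, so (3,4) = 87.

87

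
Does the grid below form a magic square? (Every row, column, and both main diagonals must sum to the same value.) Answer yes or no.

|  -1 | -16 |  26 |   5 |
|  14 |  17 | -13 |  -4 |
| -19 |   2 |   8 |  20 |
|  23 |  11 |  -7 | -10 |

Row 1: -1 + (-16) + 26 + 5 = 14.
Row 2: 14 + 17 + (-13) + (-4) = 14.
Row 3: -19 + 2 + 8 + 20 = 11.
Row 4: 23 + 11 + (-7) + (-10) = 17.
Column 1: -1 + 14 + (-19) + 23 = 17.
Column 2: -16 + 17 + 2 + 11 = 14.
Column 3: 26 + (-13) + 8 + (-7) = 14.
Column 4: 5 + (-4) + 20 + (-10) = 11.
Main diagonal: -1 + 17 + 8 + (-10) = 14.
Anti-diagonal: 5 + (-13) + 2 + 23 = 17.

No — column 4 sums to 11 but row 1 sums to 14.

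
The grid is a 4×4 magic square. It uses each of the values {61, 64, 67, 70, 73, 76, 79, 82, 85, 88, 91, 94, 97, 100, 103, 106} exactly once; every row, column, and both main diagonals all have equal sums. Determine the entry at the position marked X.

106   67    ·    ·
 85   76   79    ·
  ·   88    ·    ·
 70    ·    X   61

100

The 16 entries sum to 1336, so each line sums to 1336/4 = 334.
Row 2 must total 334; the given cells sum to 240, so (2,4) = 94.
Column 1 needs 334; the known cells sum to 261, so (3,1) = 73.
From column 2, 334 − (67 + 76 + 88) gives (4,2) = 103.
The remaining cell in main diagonal is (3,3) = 334 − 243 = 91.
From anti-diagonal, 334 − (79 + 88 + 70) gives (1,4) = 97.
Row 1 needs 334; the known cells sum to 270, so (1,3) = 64.
From row 3, 334 − (73 + 88 + 91) gives (3,4) = 82.
Row 4 needs 334; the known cells sum to 234, so (4,3) = 100.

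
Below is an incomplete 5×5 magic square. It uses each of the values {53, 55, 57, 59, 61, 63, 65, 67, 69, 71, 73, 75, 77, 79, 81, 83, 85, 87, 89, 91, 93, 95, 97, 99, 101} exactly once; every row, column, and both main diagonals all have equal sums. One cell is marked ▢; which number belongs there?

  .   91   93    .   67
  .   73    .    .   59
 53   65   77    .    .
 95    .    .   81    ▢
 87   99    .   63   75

83

The 25 entries sum to 1925, so each line sums to 1925/5 = 385.
Row 5 needs 385; the known cells sum to 324, so (5,3) = 61.
From column 2, 385 − (91 + 73 + 65 + 99) gives (4,2) = 57.
Main diagonal needs 385; the known cells sum to 306, so (1,1) = 79.
Using anti-diagonal: 67 + 77 + 57 + 87 + ? → (2,4) = 385 − 288 = 97.
Using row 1: 79 + 91 + 93 + 67 + ? → (1,4) = 385 − 330 = 55.
Column 1 needs 385; the known cells sum to 314, so (2,1) = 71.
Using column 4: 55 + 97 + 81 + 63 + ? → (3,4) = 385 − 296 = 89.
Row 2 must total 385; the given cells sum to 300, so (2,3) = 85.
Row 3 needs 385; the known cells sum to 284, so (3,5) = 101.
Using column 3: 93 + 85 + 77 + 61 + ? → (4,3) = 385 − 316 = 69.
Column 5 must total 385; the given cells sum to 302, so (4,5) = 83.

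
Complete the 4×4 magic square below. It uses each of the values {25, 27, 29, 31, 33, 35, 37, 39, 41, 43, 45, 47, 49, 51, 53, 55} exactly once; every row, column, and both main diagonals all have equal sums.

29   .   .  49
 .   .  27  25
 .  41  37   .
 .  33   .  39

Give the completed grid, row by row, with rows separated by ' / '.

29 31 51 49 / 53 55 27 25 / 35 41 37 47 / 43 33 45 39

The 16 entries sum to 640, so each line sums to 640/4 = 160.
The remaining cell in column 4 is (3,4) = 160 − 113 = 47.
Main diagonal must total 160; the given cells sum to 105, so (2,2) = 55.
The remaining cell in anti-diagonal is (4,1) = 160 − 117 = 43.
Row 2 must total 160; the given cells sum to 107, so (2,1) = 53.
Row 3 needs 160; the known cells sum to 125, so (3,1) = 35.
Row 4: 43 + 33 + 39 + ? = 160, so (4,3) = 45.
Column 2 needs 160; the known cells sum to 129, so (1,2) = 31.
From column 3, 160 − (27 + 37 + 45) gives (1,3) = 51.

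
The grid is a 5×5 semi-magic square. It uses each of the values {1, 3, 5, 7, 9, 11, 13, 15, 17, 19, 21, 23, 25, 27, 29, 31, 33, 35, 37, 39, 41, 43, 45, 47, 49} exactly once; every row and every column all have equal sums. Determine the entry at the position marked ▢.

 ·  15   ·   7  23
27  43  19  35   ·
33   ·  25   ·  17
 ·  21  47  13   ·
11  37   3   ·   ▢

45

The 25 entries sum to 625, so each line sums to 625/5 = 125.
Row 2 must total 125; the given cells sum to 124, so (2,5) = 1.
Using column 2: 15 + 43 + 21 + 37 + ? → (3,2) = 125 − 116 = 9.
Using column 3: 19 + 25 + 47 + 3 + ? → (1,3) = 125 − 94 = 31.
Row 1 needs 125; the known cells sum to 76, so (1,1) = 49.
Row 3 must total 125; the given cells sum to 84, so (3,4) = 41.
Using column 1: 49 + 27 + 33 + 11 + ? → (4,1) = 125 − 120 = 5.
Using column 4: 7 + 35 + 41 + 13 + ? → (5,4) = 125 − 96 = 29.
Row 4: 5 + 21 + 47 + 13 + ? = 125, so (4,5) = 39.
Using row 5: 11 + 37 + 3 + 29 + ? → (5,5) = 125 − 80 = 45.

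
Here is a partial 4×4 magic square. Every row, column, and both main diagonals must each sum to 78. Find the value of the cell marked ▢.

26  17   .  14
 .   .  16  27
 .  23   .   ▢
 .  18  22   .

24

Row 1 must total 78; the given cells sum to 57, so (1,3) = 21.
From column 2, 78 − (17 + 23 + 18) gives (2,2) = 20.
From column 3, 78 − (21 + 16 + 22) gives (3,3) = 19.
From main diagonal, 78 − (26 + 20 + 19) gives (4,4) = 13.
Using anti-diagonal: 14 + 16 + 23 + ? → (4,1) = 78 − 53 = 25.
Using row 2: 20 + 16 + 27 + ? → (2,1) = 78 − 63 = 15.
The remaining cell in column 1 is (3,1) = 78 − 66 = 12.
Column 4: 14 + 27 + 13 + ? = 78, so (3,4) = 24.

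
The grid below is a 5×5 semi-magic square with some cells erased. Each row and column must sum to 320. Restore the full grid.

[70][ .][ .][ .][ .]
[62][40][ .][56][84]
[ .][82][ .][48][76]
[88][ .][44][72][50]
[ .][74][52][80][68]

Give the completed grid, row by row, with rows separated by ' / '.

Row 2 must total 320; the given cells sum to 242, so (2,3) = 78.
The remaining cell in row 4 is (4,2) = 320 − 254 = 66.
Row 5 needs 320; the known cells sum to 274, so (5,1) = 46.
From column 1, 320 − (70 + 62 + 88 + 46) gives (3,1) = 54.
Column 2 must total 320; the given cells sum to 262, so (1,2) = 58.
Column 4 must total 320; the given cells sum to 256, so (1,4) = 64.
Column 5: 84 + 76 + 50 + 68 + ? = 320, so (1,5) = 42.
Using row 1: 70 + 58 + 64 + 42 + ? → (1,3) = 320 − 234 = 86.
The remaining cell in row 3 is (3,3) = 320 − 260 = 60.

70 58 86 64 42 / 62 40 78 56 84 / 54 82 60 48 76 / 88 66 44 72 50 / 46 74 52 80 68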